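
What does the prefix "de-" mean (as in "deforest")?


Prefix: de-
As in: deforest -> de- + forest
Meaning = remove / reverse


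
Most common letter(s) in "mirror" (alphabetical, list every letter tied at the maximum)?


Word: "mirror"
Letter counts:
  'i': 1
  'm': 1
  'o': 1
  'r': 3
Maximum count = 3
Most frequent = 'r' (3 times each)


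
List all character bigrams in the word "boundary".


Word: "boundary" (length 8)
Number of bigrams = 8 - 2 + 1 = 7
  Position 0: "bo"
  Position 1: "ou"
  Position 2: "un"
  Position 3: "nd"
  Position 4: "da"
  Position 5: "ar"
  Position 6: "ry"
Bigrams = "bo", "ou", "un", "nd", "da", "ar", "ry"


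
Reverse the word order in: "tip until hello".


Original: "tip until hello"
Words (1..n): tip | until | hello
Reversed (n..1): hello | until | tip
Result = "hello until tip"


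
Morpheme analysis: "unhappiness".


Word: "unhappiness"
Morphemes: un- + happi + -ness
Each morpheme carries meaning
= 3 morphemes


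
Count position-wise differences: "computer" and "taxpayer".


Comparing character by character (same length = 8):
  Pos 0: 'c' vs 't' !=
  Pos 1: 'o' vs 'a' !=
  Pos 2: 'm' vs 'x' !=
  Pos 3: 'p' vs 'p' =
  Pos 4: 'u' vs 'a' !=
  Pos 5: 't' vs 'y' !=
  Pos 6: 'e' vs 'e' =
  Pos 7: 'r' vs 'r' =
Hamming distance = 5


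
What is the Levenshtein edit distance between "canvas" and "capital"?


Word 1: "canvas" (length 6)
Word 2: "capital" (length 7)
One optimal edit sequence (insert/delete/substitute each cost 1):
  1. keep 'c'
  2. keep 'a'
  3. insert 'p'  (+1)
  4. substitute 'n' -> 'i'  (+1)
  5. substitute 'v' -> 't'  (+1)
  6. keep 'a'
  7. substitute 's' -> 'l'  (+1)
Total edit operations: 4
Edit distance = 4


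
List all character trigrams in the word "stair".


Word: "stair" (length 5)
Number of trigrams = 5 - 3 + 1 = 3
  Position 0: "sta"
  Position 1: "tai"
  Position 2: "air"
Trigrams = "sta", "tai", "air"


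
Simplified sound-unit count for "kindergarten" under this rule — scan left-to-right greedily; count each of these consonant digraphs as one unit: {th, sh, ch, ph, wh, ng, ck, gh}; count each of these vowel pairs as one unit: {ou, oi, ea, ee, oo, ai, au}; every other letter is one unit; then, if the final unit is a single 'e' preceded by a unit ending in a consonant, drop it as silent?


Word: "kindergarten" (12 letters)
Left-to-right scan:
  [1] 'k' (letter)
  [2] 'i' (letter)
  [3] 'n' (letter)
  [4] 'd' (letter)
  [5] 'e' (letter)
  [6] 'r' (letter)
  [7] 'g' (letter)
  [8] 'a' (letter)
  [9] 'r' (letter)
  [10] 't' (letter)
  [11] 'e' (letter)
  [12] 'n' (letter)
Units from scan: 12
Sound units = 12 units


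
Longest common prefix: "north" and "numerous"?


Word 1: "north"
Word 2: "numerous"
Comparing from start:
  Pos 0: 'n' == 'n'
  Pos 1: 'o' != 'u' (stop)
LCP = "n" (length 1)


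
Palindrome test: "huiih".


Word: "huiih"
Reversed: "hiiuh"
Forward == Backward? huiih != hiiuh
Palindrome = No


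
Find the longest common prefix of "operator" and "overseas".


Word 1: "operator"
Word 2: "overseas"
Comparing from start:
  Pos 0: 'o' == 'o'
  Pos 1: 'p' != 'v' (stop)
LCP = "o" (length 1)


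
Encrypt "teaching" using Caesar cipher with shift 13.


Word: "teaching"
Shift: 13
Each letter → (letter + shift) mod 26:
  't' (19) + 13 = 6 → 'g'
  'e' (4) + 13 = 17 → 'r'
  'a' (0) + 13 = 13 → 'n'
  'c' (2) + 13 = 15 → 'p'
  'h' (7) + 13 = 20 → 'u'
  'i' (8) + 13 = 21 → 'v'
  'n' (13) + 13 = 0 → 'a'
  'g' (6) + 13 = 19 → 't'
Result = "grnpuvat"


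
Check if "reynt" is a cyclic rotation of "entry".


Word: "entry", Candidate: "reynt"
Method: check if candidate is substring of word+word
"entryentry" contains "reynt"? No
Is rotation = No


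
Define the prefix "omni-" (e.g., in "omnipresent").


Prefix: omni-
As in: omnipresent -> omni- + present
Meaning = all


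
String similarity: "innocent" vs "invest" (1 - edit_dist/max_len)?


Word 1: "innocent" (length 8)
Word 2: "invest" (length 6)
One optimal edit sequence:
  1. keep 'i'
  2. delete 'n'  (+1)
  3. keep 'n'
  4. delete 'o'  (+1)
  5. substitute 'c' -> 'v'  (+1)
  6. keep 'e'
  7. substitute 'n' -> 's'  (+1)
  8. keep 't'
Edit distance = 4
Max length = max(8, 6) = 8
Similarity = 1 - 4/8
= 0.5000


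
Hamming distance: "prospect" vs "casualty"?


Comparing character by character (same length = 8):
  Pos 0: 'p' vs 'c' !=
  Pos 1: 'r' vs 'a' !=
  Pos 2: 'o' vs 's' !=
  Pos 3: 's' vs 'u' !=
  Pos 4: 'p' vs 'a' !=
  Pos 5: 'e' vs 'l' !=
  Pos 6: 'c' vs 't' !=
  Pos 7: 't' vs 'y' !=
Hamming distance = 8


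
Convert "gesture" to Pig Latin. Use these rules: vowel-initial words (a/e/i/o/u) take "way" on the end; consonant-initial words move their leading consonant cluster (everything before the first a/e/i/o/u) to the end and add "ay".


Word: "gesture"
Starts with consonant(s) → move to end, add 'ay'
Consonant cluster: "g"
Pig Latin = "esturegay"


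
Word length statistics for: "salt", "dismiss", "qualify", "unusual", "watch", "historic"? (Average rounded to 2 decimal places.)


Lengths: "salt"=4, "dismiss"=7, "qualify"=7, "unusual"=7, "watch"=5, "historic"=8
Sum = 38, Count = 6
Average = 38/6 = 6.33
= avg=6.33, min=4, max=8


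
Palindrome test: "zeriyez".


Word: "zeriyez"
Reversed: "zeyirez"
Forward == Backward? zeriyez != zeyirez
Palindrome = No


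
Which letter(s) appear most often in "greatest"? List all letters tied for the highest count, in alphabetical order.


Word: "greatest"
Letter counts:
  'a': 1
  'e': 2
  'g': 1
  'r': 1
  's': 1
  't': 2
Maximum count = 2
Most frequent = 'e', 't' (2 times each)


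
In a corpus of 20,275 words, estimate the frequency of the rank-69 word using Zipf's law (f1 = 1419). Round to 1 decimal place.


Zipf's law: f(r) = f(1) / r
f(1) = 1419
f(69) = 1419 / 69
= 20.6 occurrences


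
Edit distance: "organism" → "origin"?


Word 1: "organism" (length 8)
Word 2: "origin" (length 6)
One optimal edit sequence (insert/delete/substitute each cost 1):
  1. keep 'o'
  2. keep 'r'
  3. delete 'g'  (+1)
  4. substitute 'a' -> 'i'  (+1)
  5. substitute 'n' -> 'g'  (+1)
  6. keep 'i'
  7. delete 's'  (+1)
  8. substitute 'm' -> 'n'  (+1)
Total edit operations: 5
Edit distance = 5


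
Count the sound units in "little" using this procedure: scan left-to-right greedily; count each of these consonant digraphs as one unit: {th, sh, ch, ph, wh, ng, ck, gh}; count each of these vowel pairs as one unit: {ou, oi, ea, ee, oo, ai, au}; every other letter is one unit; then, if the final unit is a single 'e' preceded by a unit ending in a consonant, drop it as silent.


Word: "little" (6 letters)
Left-to-right scan:
  [1] 'l' (letter)
  [2] 'i' (letter)
  [3] 't' (letter)
  [4] 't' (letter)
  [5] 'l' (letter)
  [6] 'e' (letter)
Units from scan: 6
Final unit is 'e' after a consonant -> drop as silent (-1)
Sound units = 5 units


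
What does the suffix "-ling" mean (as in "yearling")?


Suffix: -ling
Example: yearling = year + -ling
Meaning = small / young


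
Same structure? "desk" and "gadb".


Pattern of "desk": [0, 1, 2, 3]
Pattern of "gadb": [0, 1, 2, 3]
Patterns match
Same pattern = Yes


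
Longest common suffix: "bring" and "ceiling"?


Word 1: "bring"
Word 2: "ceiling"
Comparing from end:
  Pos -1: 'g' == 'g'
  Pos -2: 'n' == 'n'
  Pos -3: 'i' == 'i'
  Pos -4: 'r' != 'l' (stop)
LCS = "ing" (length 3)


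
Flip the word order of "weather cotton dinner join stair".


Original: "weather cotton dinner join stair"
Words (1..n): weather | cotton | dinner | join | stair
Reversed (n..1): stair | join | dinner | cotton | weather
Result = "stair join dinner cotton weather"


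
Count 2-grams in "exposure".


Word: "exposure" (length 8)
Number of 2-grams = length - 2 + 1 = 8 - 2 + 1
= 7


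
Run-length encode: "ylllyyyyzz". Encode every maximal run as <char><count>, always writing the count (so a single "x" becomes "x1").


String: "ylllyyyyzz"
Scanning for consecutive runs:
  'y' x 1
  'l' x 3
  'y' x 4
  'z' x 2
RLE = "y1l3y4z2"


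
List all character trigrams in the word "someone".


Word: "someone" (length 7)
Number of trigrams = 7 - 3 + 1 = 5
  Position 0: "som"
  Position 1: "ome"
  Position 2: "meo"
  Position 3: "eon"
  Position 4: "one"
Trigrams = "som", "ome", "meo", "eon", "one"


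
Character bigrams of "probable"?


Word: "probable" (length 8)
Number of bigrams = 8 - 2 + 1 = 7
  Position 0: "pr"
  Position 1: "ro"
  Position 2: "ob"
  Position 3: "ba"
  Position 4: "ab"
  Position 5: "bl"
  Position 6: "le"
Bigrams = "pr", "ro", "ob", "ba", "ab", "bl", "le"


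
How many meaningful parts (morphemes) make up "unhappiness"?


Word: "unhappiness"
Morphemes: un- + happi + -ness
Each morpheme carries meaning
= 3 morphemes


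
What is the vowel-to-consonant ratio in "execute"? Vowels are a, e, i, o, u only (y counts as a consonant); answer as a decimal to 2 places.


Word: "execute"
Vowels (a,e,i,o,u): 4
Consonants: 3
Ratio = 4/3
= 1.33


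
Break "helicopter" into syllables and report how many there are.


Word: "helicopter"
Syllable breakdown: hel · i · cop · ter
Counting: 4 parts
= 4 syllables


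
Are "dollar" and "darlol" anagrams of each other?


Word 1: "dollar" → sorted: adllor
Word 2: "darlol" → sorted: adllor
Same letters? adllor == adllor
Anagram = Yes


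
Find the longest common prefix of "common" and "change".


Word 1: "common"
Word 2: "change"
Comparing from start:
  Pos 0: 'c' == 'c'
  Pos 1: 'o' != 'h' (stop)
LCP = "c" (length 1)


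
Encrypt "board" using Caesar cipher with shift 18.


Word: "board"
Shift: 18
Each letter → (letter + shift) mod 26:
  'b' (1) + 18 = 19 → 't'
  'o' (14) + 18 = 6 → 'g'
  'a' (0) + 18 = 18 → 's'
  'r' (17) + 18 = 9 → 'j'
  'd' (3) + 18 = 21 → 'v'
Result = "tgsjv"


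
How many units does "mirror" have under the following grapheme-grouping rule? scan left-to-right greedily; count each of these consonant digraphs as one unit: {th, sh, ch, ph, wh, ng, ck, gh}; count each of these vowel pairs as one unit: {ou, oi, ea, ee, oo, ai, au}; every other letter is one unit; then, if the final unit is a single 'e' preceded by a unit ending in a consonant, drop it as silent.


Word: "mirror" (6 letters)
Left-to-right scan:
  [1] 'm' (letter)
  [2] 'i' (letter)
  [3] 'r' (letter)
  [4] 'r' (letter)
  [5] 'o' (letter)
  [6] 'r' (letter)
Units from scan: 6
Sound units = 6 units


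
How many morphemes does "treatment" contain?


Word: "treatment"
Morphemes: treat | -ment
Each morpheme carries meaning
= 2 morphemes


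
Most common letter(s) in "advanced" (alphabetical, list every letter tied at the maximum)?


Word: "advanced"
Letter counts:
  'a': 2
  'c': 1
  'd': 2
  'e': 1
  'n': 1
  'v': 1
Maximum count = 2
Most frequent = 'a', 'd' (2 times each)


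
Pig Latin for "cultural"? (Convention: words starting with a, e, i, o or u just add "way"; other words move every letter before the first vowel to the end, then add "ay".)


Word: "cultural"
Starts with consonant(s) → move to end, add 'ay'
Consonant cluster: "c"
Pig Latin = "ulturalcay"


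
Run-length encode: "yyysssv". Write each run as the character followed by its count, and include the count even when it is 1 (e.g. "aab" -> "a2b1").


String: "yyysssv"
Scanning for consecutive runs:
  'y' x 3
  's' x 3
  'v' x 1
RLE = "y3s3v1"


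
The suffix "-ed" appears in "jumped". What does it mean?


Suffix: -ed
Example: jumped = jump + -ed
Meaning = past tense


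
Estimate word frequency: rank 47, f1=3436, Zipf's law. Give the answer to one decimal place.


Zipf's law: f(r) = f(1) / r
f(1) = 3436
f(47) = 3436 / 47
= 73.1 occurrences


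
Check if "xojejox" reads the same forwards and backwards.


Word: "xojejox"
Reversed: "xojejox"
Forward == Backward? xojejox == xojejox
Palindrome = Yes


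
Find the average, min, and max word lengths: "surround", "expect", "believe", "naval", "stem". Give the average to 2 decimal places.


Lengths: "surround"=8, "expect"=6, "believe"=7, "naval"=5, "stem"=4
Sum = 30, Count = 5
Average = 30/5 = 6.00
= avg=6.00, min=4, max=8


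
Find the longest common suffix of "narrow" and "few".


Word 1: "narrow"
Word 2: "few"
Comparing from end:
  Pos -1: 'w' == 'w'
  Pos -2: 'o' != 'e' (stop)
LCS = "w" (length 1)


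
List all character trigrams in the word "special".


Word: "special" (length 7)
Number of trigrams = 7 - 3 + 1 = 5
  Position 0: "spe"
  Position 1: "pec"
  Position 2: "eci"
  Position 3: "cia"
  Position 4: "ial"
Trigrams = "spe", "pec", "eci", "cia", "ial"


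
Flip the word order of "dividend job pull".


Original: "dividend job pull"
Words (1..n): dividend | job | pull
Reversed (n..1): pull | job | dividend
Result = "pull job dividend"


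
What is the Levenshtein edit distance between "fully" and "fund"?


Word 1: "fully" (length 5)
Word 2: "fund" (length 4)
One optimal edit sequence (insert/delete/substitute each cost 1):
  1. keep 'f'
  2. keep 'u'
  3. delete 'l'  (+1)
  4. substitute 'l' -> 'n'  (+1)
  5. substitute 'y' -> 'd'  (+1)
Total edit operations: 3
Edit distance = 3


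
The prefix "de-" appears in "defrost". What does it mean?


Prefix: de-
Example: defrost = de- + frost
Meaning = remove / reverse


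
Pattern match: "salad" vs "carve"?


Pattern of "salad": [0, 1, 2, 1, 3]
Pattern of "carve": [0, 1, 2, 3, 4]
Patterns do not match
Same pattern = No


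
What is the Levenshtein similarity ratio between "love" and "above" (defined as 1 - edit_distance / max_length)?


Word 1: "love" (length 4)
Word 2: "above" (length 5)
One optimal edit sequence:
  1. insert 'a'  (+1)
  2. substitute 'l' -> 'b'  (+1)
  3. keep 'o'
  4. keep 'v'
  5. keep 'e'
Edit distance = 2
Max length = max(4, 5) = 5
Similarity = 1 - 2/5
= 0.6000


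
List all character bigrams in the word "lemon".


Word: "lemon" (length 5)
Number of bigrams = 5 - 2 + 1 = 4
  Position 0: "le"
  Position 1: "em"
  Position 2: "mo"
  Position 3: "on"
Bigrams = "le", "em", "mo", "on"


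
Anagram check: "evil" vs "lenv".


Word 1: "evil" → sorted: eilv
Word 2: "lenv" → sorted: elnv
Same letters? eilv != elnv
Anagram = No


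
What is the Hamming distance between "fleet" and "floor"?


Comparing character by character (same length = 5):
  Pos 0: 'f' vs 'f' =
  Pos 1: 'l' vs 'l' =
  Pos 2: 'e' vs 'o' !=
  Pos 3: 'e' vs 'o' !=
  Pos 4: 't' vs 'r' !=
Hamming distance = 3


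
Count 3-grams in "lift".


Word: "lift" (length 4)
Number of 3-grams = length - 3 + 1 = 4 - 3 + 1
= 2


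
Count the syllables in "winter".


Word: "winter"
Syllable breakdown: win-ter
Counting: 2 parts
= 2 syllables


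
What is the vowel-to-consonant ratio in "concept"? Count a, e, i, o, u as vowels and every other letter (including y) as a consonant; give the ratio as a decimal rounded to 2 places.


Word: "concept"
Vowels (a,e,i,o,u): 2
Consonants: 5
Ratio = 2/5
= 0.40


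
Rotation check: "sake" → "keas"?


Word: "sake", Candidate: "keas"
Method: check if candidate is substring of word+word
"sakesake" contains "keas"? No
Is rotation = No


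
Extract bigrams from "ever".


Word: "ever" (length 4)
Number of bigrams = 4 - 2 + 1 = 3
  Position 0: "ev"
  Position 1: "ve"
  Position 2: "er"
Bigrams = "ev", "ve", "er"


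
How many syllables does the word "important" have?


Word: "important"
Syllable breakdown: im-por-tant
Counting: 3 parts
= 3 syllables


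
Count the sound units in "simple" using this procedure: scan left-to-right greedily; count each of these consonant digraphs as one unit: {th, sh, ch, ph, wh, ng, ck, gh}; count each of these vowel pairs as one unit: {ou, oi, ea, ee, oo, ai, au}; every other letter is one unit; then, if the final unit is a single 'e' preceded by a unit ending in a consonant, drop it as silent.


Word: "simple" (6 letters)
Left-to-right scan:
  (1) 's' (letter)
  (2) 'i' (letter)
  (3) 'm' (letter)
  (4) 'p' (letter)
  (5) 'l' (letter)
  (6) 'e' (letter)
Units from scan: 6
Final unit is 'e' after a consonant -> drop as silent (-1)
Sound units = 5 units


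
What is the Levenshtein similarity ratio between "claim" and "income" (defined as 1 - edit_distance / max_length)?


Word 1: "claim" (length 5)
Word 2: "income" (length 6)
One optimal edit sequence:
  1. substitute 'c' -> 'i'  (+1)
  2. substitute 'l' -> 'n'  (+1)
  3. substitute 'a' -> 'c'  (+1)
  4. substitute 'i' -> 'o'  (+1)
  5. keep 'm'
  6. insert 'e'  (+1)
Edit distance = 5
Max length = max(5, 6) = 6
Similarity = 1 - 5/6
= 0.1667


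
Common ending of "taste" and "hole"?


Word 1: "taste"
Word 2: "hole"
Comparing from end:
  Pos -1: 'e' == 'e'
  Pos -2: 't' != 'l' (stop)
LCS = "e" (length 1)


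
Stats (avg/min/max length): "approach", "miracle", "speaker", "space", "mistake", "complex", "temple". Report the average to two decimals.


Lengths: "approach"=8, "miracle"=7, "speaker"=7, "space"=5, "mistake"=7, "complex"=7, "temple"=6
Sum = 47, Count = 7
Average = 47/7 = 6.71
= avg=6.71, min=5, max=8


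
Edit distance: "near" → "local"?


Word 1: "near" (length 4)
Word 2: "local" (length 5)
One optimal edit sequence (insert/delete/substitute each cost 1):
  1. insert 'l'  (+1)
  2. substitute 'n' -> 'o'  (+1)
  3. substitute 'e' -> 'c'  (+1)
  4. keep 'a'
  5. substitute 'r' -> 'l'  (+1)
Total edit operations: 4
Edit distance = 4


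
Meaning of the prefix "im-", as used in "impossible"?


Prefix: im-
Example: impossible (im- + possible)
Meaning = not / into


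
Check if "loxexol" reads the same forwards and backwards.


Word: "loxexol"
Reversed: "loxexol"
Forward == Backward? loxexol == loxexol
Palindrome = Yes


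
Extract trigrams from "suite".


Word: "suite" (length 5)
Number of trigrams = 5 - 3 + 1 = 3
  Position 0: "sui"
  Position 1: "uit"
  Position 2: "ite"
Trigrams = "sui", "uit", "ite"


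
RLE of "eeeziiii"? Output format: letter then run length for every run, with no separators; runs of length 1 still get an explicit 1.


String: "eeeziiii"
Scanning for consecutive runs:
  'e' x 3
  'z' x 1
  'i' x 4
RLE = "e3z1i4"


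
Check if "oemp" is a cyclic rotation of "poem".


Word: "poem", Candidate: "oemp"
Method: check if candidate is substring of word+word
"poempoem" contains "oemp"? Yes
Is rotation = Yes


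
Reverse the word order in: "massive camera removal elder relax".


Original: "massive camera removal elder relax"
Words (1..n): massive | camera | removal | elder | relax
Reversed (n..1): relax | elder | removal | camera | massive
Result = "relax elder removal camera massive"


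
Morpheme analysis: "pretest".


Word: "pretest"
Morphemes: pre- | test
Each morpheme carries meaning
= 2 morphemes


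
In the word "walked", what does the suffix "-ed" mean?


Suffix: -ed
Example: walked (walk + -ed)
Meaning = past tense


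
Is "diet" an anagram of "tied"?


Word 1: "tied" → sorted: deit
Word 2: "diet" → sorted: deit
Same letters? deit == deit
Anagram = Yes


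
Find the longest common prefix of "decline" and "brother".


Word 1: "decline"
Word 2: "brother"
Comparing from start:
  Pos 0: 'd' != 'b' (stop)
LCP = "" (length 0)


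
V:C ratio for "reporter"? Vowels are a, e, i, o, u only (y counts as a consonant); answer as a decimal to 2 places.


Word: "reporter"
Vowels (a,e,i,o,u): 3
Consonants: 5
Ratio = 3/5
= 0.60


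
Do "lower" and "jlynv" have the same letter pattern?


Pattern of "lower": [0, 1, 2, 3, 4]
Pattern of "jlynv": [0, 1, 2, 3, 4]
Patterns match
Same pattern = Yes


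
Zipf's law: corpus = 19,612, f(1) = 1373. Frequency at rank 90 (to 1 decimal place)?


Zipf's law: f(r) = f(1) / r
f(1) = 1373
f(90) = 1373 / 90
= 15.3 occurrences


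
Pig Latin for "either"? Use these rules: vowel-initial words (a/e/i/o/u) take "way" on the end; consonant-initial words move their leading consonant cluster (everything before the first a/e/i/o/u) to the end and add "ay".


Word: "either"
Starts with vowel → add 'way'
Pig Latin = "eitherway"


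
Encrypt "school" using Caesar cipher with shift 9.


Word: "school"
Shift: 9
Each letter → (letter + shift) mod 26:
  's' (18) + 9 = 1 → 'b'
  'c' (2) + 9 = 11 → 'l'
  'h' (7) + 9 = 16 → 'q'
  'o' (14) + 9 = 23 → 'x'
  'o' (14) + 9 = 23 → 'x'
  'l' (11) + 9 = 20 → 'u'
Result = "blqxxu"


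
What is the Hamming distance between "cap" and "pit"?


Comparing character by character (same length = 3):
  Pos 0: 'c' vs 'p' !=
  Pos 1: 'a' vs 'i' !=
  Pos 2: 'p' vs 't' !=
Hamming distance = 3


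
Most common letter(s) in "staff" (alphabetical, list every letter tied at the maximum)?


Word: "staff"
Letter counts:
  'a': 1
  'f': 2
  's': 1
  't': 1
Maximum count = 2
Most frequent = 'f' (2 times each)


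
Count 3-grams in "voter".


Word: "voter" (length 5)
Number of 3-grams = length - 3 + 1 = 5 - 3 + 1
= 3


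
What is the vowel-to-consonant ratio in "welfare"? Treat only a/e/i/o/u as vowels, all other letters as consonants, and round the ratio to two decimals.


Word: "welfare"
Vowels (a,e,i,o,u): 3
Consonants: 4
Ratio = 3/4
= 0.75


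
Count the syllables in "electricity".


Word: "electricity"
Syllable breakdown: e · lec · tric · i · ty
Counting: 5 parts
= 5 syllables


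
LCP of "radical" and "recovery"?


Word 1: "radical"
Word 2: "recovery"
Comparing from start:
  Pos 0: 'r' == 'r'
  Pos 1: 'a' != 'e' (stop)
LCP = "r" (length 1)


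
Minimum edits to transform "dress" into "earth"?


Word 1: "dress" (length 5)
Word 2: "earth" (length 5)
One optimal edit sequence (insert/delete/substitute each cost 1):
  1. substitute 'd' -> 'e'  (+1)
  2. substitute 'r' -> 'a'  (+1)
  3. substitute 'e' -> 'r'  (+1)
  4. substitute 's' -> 't'  (+1)
  5. substitute 's' -> 'h'  (+1)
Total edit operations: 5
Edit distance = 5


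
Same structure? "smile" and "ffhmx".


Pattern of "smile": [0, 1, 2, 3, 4]
Pattern of "ffhmx": [0, 0, 1, 2, 3]
Patterns do not match
Same pattern = No


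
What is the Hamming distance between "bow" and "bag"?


Comparing character by character (same length = 3):
  Pos 0: 'b' vs 'b' =
  Pos 1: 'o' vs 'a' !=
  Pos 2: 'w' vs 'g' !=
Hamming distance = 2


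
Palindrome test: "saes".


Word: "saes"
Reversed: "seas"
Forward == Backward? saes != seas
Palindrome = No


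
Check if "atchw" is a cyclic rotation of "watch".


Word: "watch", Candidate: "atchw"
Method: check if candidate is substring of word+word
"watchwatch" contains "atchw"? Yes
Is rotation = Yes


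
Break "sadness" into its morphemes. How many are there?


Word: "sadness"
Morphemes: sad + -ness
Each morpheme carries meaning
= 2 morphemes


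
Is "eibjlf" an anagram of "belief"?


Word 1: "belief" → sorted: beefil
Word 2: "eibjlf" → sorted: befijl
Same letters? beefil != befijl
Anagram = No


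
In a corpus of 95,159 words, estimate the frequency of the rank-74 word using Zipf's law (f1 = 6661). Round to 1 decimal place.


Zipf's law: f(r) = f(1) / r
f(1) = 6661
f(74) = 6661 / 74
= 90.0 occurrences


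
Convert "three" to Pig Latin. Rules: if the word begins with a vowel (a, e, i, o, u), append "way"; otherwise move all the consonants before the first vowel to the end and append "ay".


Word: "three"
Starts with consonant(s) → move to end, add 'ay'
Consonant cluster: "thr"
Pig Latin = "eethray"


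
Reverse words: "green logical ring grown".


Original: "green logical ring grown"
Words (1..n): green | logical | ring | grown
Reversed (n..1): grown | ring | logical | green
Result = "grown ring logical green"


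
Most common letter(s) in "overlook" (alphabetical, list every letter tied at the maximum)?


Word: "overlook"
Letter counts:
  'e': 1
  'k': 1
  'l': 1
  'o': 3
  'r': 1
  'v': 1
Maximum count = 3
Most frequent = 'o' (3 times each)


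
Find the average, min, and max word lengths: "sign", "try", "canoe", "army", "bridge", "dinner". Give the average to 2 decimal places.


Lengths: "sign"=4, "try"=3, "canoe"=5, "army"=4, "bridge"=6, "dinner"=6
Sum = 28, Count = 6
Average = 28/6 = 4.67
= avg=4.67, min=3, max=6


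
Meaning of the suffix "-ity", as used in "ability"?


Suffix: -ity
Example: ability = able + -ity, with a spelling change
Meaning = quality of


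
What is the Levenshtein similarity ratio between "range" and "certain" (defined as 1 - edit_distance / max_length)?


Word 1: "range" (length 5)
Word 2: "certain" (length 7)
One optimal edit sequence:
  1. insert 'c'  (+1)
  2. insert 'e'  (+1)
  3. keep 'r'
  4. substitute 'a' -> 't'  (+1)
  5. substitute 'n' -> 'a'  (+1)
  6. substitute 'g' -> 'i'  (+1)
  7. substitute 'e' -> 'n'  (+1)
Edit distance = 6
Max length = max(5, 7) = 7
Similarity = 1 - 6/7
= 0.1429


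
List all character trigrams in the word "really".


Word: "really" (length 6)
Number of trigrams = 6 - 3 + 1 = 4
  Position 0: "rea"
  Position 1: "eal"
  Position 2: "all"
  Position 3: "lly"
Trigrams = "rea", "eal", "all", "lly"


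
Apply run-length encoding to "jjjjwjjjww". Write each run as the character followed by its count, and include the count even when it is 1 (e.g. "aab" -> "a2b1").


String: "jjjjwjjjww"
Scanning for consecutive runs:
  'j' x 4
  'w' x 1
  'j' x 3
  'w' x 2
RLE = "j4w1j3w2"


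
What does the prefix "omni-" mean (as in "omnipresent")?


Prefix: omni-
Example: omnipresent (omni- + present)
Meaning = all


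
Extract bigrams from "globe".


Word: "globe" (length 5)
Number of bigrams = 5 - 2 + 1 = 4
  Position 0: "gl"
  Position 1: "lo"
  Position 2: "ob"
  Position 3: "be"
Bigrams = "gl", "lo", "ob", "be"


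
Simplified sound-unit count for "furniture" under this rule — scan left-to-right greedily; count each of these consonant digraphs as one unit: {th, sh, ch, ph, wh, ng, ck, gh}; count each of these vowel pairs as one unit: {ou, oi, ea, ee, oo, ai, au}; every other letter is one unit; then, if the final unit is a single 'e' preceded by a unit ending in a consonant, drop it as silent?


Word: "furniture" (9 letters)
Left-to-right scan:
  (1) 'f' (letter)
  (2) 'u' (letter)
  (3) 'r' (letter)
  (4) 'n' (letter)
  (5) 'i' (letter)
  (6) 't' (letter)
  (7) 'u' (letter)
  (8) 'r' (letter)
  (9) 'e' (letter)
Units from scan: 9
Final unit is 'e' after a consonant -> drop as silent (-1)
Sound units = 8 units


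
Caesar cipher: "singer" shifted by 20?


Word: "singer"
Shift: 20
Each letter → (letter + shift) mod 26:
  's' (18) + 20 = 12 → 'm'
  'i' (8) + 20 = 2 → 'c'
  'n' (13) + 20 = 7 → 'h'
  'g' (6) + 20 = 0 → 'a'
  'e' (4) + 20 = 24 → 'y'
  'r' (17) + 20 = 11 → 'l'
Result = "mchayl"


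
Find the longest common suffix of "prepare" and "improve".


Word 1: "prepare"
Word 2: "improve"
Comparing from end:
  Pos -1: 'e' == 'e'
  Pos -2: 'r' != 'v' (stop)
LCS = "e" (length 1)


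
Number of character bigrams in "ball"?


Word: "ball" (length 4)
Number of 2-grams = length - 2 + 1 = 4 - 2 + 1
= 3


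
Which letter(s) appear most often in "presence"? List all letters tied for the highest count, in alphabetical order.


Word: "presence"
Letter counts:
  'c': 1
  'e': 3
  'n': 1
  'p': 1
  'r': 1
  's': 1
Maximum count = 3
Most frequent = 'e' (3 times each)


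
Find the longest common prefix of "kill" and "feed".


Word 1: "kill"
Word 2: "feed"
Comparing from start:
  Pos 0: 'k' != 'f' (stop)
LCP = "" (length 0)


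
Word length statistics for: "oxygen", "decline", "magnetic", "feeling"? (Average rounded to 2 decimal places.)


Lengths: "oxygen"=6, "decline"=7, "magnetic"=8, "feeling"=7
Sum = 28, Count = 4
Average = 28/4 = 7.00
= avg=7.00, min=6, max=8


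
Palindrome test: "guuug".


Word: "guuug"
Reversed: "guuug"
Forward == Backward? guuug == guuug
Palindrome = Yes


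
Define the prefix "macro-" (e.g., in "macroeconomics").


Prefix: macro-
Example: macroeconomics = macro- + economics
Meaning = large


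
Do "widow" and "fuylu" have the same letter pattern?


Pattern of "widow": [0, 1, 2, 3, 0]
Pattern of "fuylu": [0, 1, 2, 3, 1]
Patterns do not match
Same pattern = No


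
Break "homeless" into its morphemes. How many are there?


Word: "homeless"
Morphemes: home + -less
Each morpheme carries meaning
= 2 morphemes


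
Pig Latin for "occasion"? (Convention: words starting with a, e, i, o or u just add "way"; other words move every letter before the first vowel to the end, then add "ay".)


Word: "occasion"
Starts with vowel → add 'way'
Pig Latin = "occasionway"


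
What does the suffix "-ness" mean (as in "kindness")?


Suffix: -ness
Example: kindness = kind + -ness
Meaning = state of being


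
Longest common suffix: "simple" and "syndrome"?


Word 1: "simple"
Word 2: "syndrome"
Comparing from end:
  Pos -1: 'e' == 'e'
  Pos -2: 'l' != 'm' (stop)
LCS = "e" (length 1)


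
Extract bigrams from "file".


Word: "file" (length 4)
Number of bigrams = 4 - 2 + 1 = 3
  Position 0: "fi"
  Position 1: "il"
  Position 2: "le"
Bigrams = "fi", "il", "le"


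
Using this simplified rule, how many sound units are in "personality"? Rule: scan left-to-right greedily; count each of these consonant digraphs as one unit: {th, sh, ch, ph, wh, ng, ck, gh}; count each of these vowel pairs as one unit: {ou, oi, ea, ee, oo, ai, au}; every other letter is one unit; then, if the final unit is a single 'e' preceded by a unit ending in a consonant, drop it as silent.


Word: "personality" (11 letters)
Left-to-right scan:
  1. 'p' (letter)
  2. 'e' (letter)
  3. 'r' (letter)
  4. 's' (letter)
  5. 'o' (letter)
  6. 'n' (letter)
  7. 'a' (letter)
  8. 'l' (letter)
  9. 'i' (letter)
  10. 't' (letter)
  11. 'y' (letter)
Units from scan: 11
Sound units = 11 units


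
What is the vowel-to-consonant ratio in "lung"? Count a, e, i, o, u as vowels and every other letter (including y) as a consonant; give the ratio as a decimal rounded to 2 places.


Word: "lung"
Vowels (a,e,i,o,u): 1
Consonants: 3
Ratio = 1/3
= 0.33


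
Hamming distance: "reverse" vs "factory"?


Comparing character by character (same length = 7):
  Pos 0: 'r' vs 'f' !=
  Pos 1: 'e' vs 'a' !=
  Pos 2: 'v' vs 'c' !=
  Pos 3: 'e' vs 't' !=
  Pos 4: 'r' vs 'o' !=
  Pos 5: 's' vs 'r' !=
  Pos 6: 'e' vs 'y' !=
Hamming distance = 7


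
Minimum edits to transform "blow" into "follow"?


Word 1: "blow" (length 4)
Word 2: "follow" (length 6)
One optimal edit sequence (insert/delete/substitute each cost 1):
  1. insert 'f'  (+1)
  2. insert 'o'  (+1)
  3. substitute 'b' -> 'l'  (+1)
  4. keep 'l'
  5. keep 'o'
  6. keep 'w'
Total edit operations: 3
Edit distance = 3


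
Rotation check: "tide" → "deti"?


Word: "tide", Candidate: "deti"
Method: check if candidate is substring of word+word
"tidetide" contains "deti"? Yes
Is rotation = Yes


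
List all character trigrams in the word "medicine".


Word: "medicine" (length 8)
Number of trigrams = 8 - 3 + 1 = 6
  Position 0: "med"
  Position 1: "edi"
  Position 2: "dic"
  Position 3: "ici"
  Position 4: "cin"
  Position 5: "ine"
Trigrams = "med", "edi", "dic", "ici", "cin", "ine"


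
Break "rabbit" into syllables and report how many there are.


Word: "rabbit"
Syllable breakdown: rab / bit
Counting: 2 parts
= 2 syllables


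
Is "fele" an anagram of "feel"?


Word 1: "feel" → sorted: eefl
Word 2: "fele" → sorted: eefl
Same letters? eefl == eefl
Anagram = Yes


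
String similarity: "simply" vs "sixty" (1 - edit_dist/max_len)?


Word 1: "simply" (length 6)
Word 2: "sixty" (length 5)
One optimal edit sequence:
  1. keep 's'
  2. keep 'i'
  3. delete 'm'  (+1)
  4. substitute 'p' -> 'x'  (+1)
  5. substitute 'l' -> 't'  (+1)
  6. keep 'y'
Edit distance = 3
Max length = max(6, 5) = 6
Similarity = 1 - 3/6
= 0.5000


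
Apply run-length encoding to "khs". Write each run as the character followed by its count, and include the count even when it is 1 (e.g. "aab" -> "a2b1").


String: "khs"
Scanning for consecutive runs:
  'k' x 1
  'h' x 1
  's' x 1
RLE = "k1h1s1"


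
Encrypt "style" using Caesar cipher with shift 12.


Word: "style"
Shift: 12
Each letter → (letter + shift) mod 26:
  's' (18) + 12 = 4 → 'e'
  't' (19) + 12 = 5 → 'f'
  'y' (24) + 12 = 10 → 'k'
  'l' (11) + 12 = 23 → 'x'
  'e' (4) + 12 = 16 → 'q'
Result = "efkxq"


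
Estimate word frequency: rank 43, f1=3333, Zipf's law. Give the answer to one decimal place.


Zipf's law: f(r) = f(1) / r
f(1) = 3333
f(43) = 3333 / 43
= 77.5 occurrences


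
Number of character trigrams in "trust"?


Word: "trust" (length 5)
Number of 3-grams = length - 3 + 1 = 5 - 3 + 1
= 3


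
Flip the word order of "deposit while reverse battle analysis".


Original: "deposit while reverse battle analysis"
Words (1..n): deposit | while | reverse | battle | analysis
Reversed (n..1): analysis | battle | reverse | while | deposit
Result = "analysis battle reverse while deposit"


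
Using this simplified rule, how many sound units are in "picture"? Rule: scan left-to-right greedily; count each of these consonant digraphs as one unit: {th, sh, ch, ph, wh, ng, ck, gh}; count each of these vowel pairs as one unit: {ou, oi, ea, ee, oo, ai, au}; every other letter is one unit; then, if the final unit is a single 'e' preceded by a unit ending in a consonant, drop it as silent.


Word: "picture" (7 letters)
Left-to-right scan:
  [1] 'p' (letter)
  [2] 'i' (letter)
  [3] 'c' (letter)
  [4] 't' (letter)
  [5] 'u' (letter)
  [6] 'r' (letter)
  [7] 'e' (letter)
Units from scan: 7
Final unit is 'e' after a consonant -> drop as silent (-1)
Sound units = 6 units


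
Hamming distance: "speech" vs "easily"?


Comparing character by character (same length = 6):
  Pos 0: 's' vs 'e' !=
  Pos 1: 'p' vs 'a' !=
  Pos 2: 'e' vs 's' !=
  Pos 3: 'e' vs 'i' !=
  Pos 4: 'c' vs 'l' !=
  Pos 5: 'h' vs 'y' !=
Hamming distance = 6


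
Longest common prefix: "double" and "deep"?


Word 1: "double"
Word 2: "deep"
Comparing from start:
  Pos 0: 'd' == 'd'
  Pos 1: 'o' != 'e' (stop)
LCP = "d" (length 1)


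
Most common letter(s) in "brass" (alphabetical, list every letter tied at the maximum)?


Word: "brass"
Letter counts:
  'a': 1
  'b': 1
  'r': 1
  's': 2
Maximum count = 2
Most frequent = 's' (2 times each)


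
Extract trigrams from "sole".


Word: "sole" (length 4)
Number of trigrams = 4 - 3 + 1 = 2
  Position 0: "sol"
  Position 1: "ole"
Trigrams = "sol", "ole"


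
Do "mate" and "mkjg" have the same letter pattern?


Pattern of "mate": [0, 1, 2, 3]
Pattern of "mkjg": [0, 1, 2, 3]
Patterns match
Same pattern = Yes


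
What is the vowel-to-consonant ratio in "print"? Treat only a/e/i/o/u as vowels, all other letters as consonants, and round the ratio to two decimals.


Word: "print"
Vowels (a,e,i,o,u): 1
Consonants: 4
Ratio = 1/4
= 0.25


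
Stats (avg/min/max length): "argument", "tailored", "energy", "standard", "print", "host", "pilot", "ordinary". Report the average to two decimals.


Lengths: "argument"=8, "tailored"=8, "energy"=6, "standard"=8, "print"=5, "host"=4, "pilot"=5, "ordinary"=8
Sum = 52, Count = 8
Average = 52/8 = 6.50
= avg=6.50, min=4, max=8


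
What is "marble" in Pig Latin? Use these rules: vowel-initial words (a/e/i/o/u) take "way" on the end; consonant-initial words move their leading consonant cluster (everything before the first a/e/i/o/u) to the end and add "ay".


Word: "marble"
Starts with consonant(s) → move to end, add 'ay'
Consonant cluster: "m"
Pig Latin = "arblemay"


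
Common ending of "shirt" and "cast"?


Word 1: "shirt"
Word 2: "cast"
Comparing from end:
  Pos -1: 't' == 't'
  Pos -2: 'r' != 's' (stop)
LCS = "t" (length 1)


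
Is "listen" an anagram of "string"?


Word 1: "string" → sorted: ginrst
Word 2: "listen" → sorted: eilnst
Same letters? ginrst != eilnst
Anagram = No


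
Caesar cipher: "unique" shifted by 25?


Word: "unique"
Shift: 25
Each letter → (letter + shift) mod 26:
  'u' (20) + 25 = 19 → 't'
  'n' (13) + 25 = 12 → 'm'
  'i' (8) + 25 = 7 → 'h'
  'q' (16) + 25 = 15 → 'p'
  'u' (20) + 25 = 19 → 't'
  'e' (4) + 25 = 3 → 'd'
Result = "tmhptd"


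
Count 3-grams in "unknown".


Word: "unknown" (length 7)
Number of 3-grams = length - 3 + 1 = 7 - 3 + 1
= 5


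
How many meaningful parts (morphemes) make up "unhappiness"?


Word: "unhappiness"
Morphemes: un- / happi / -ness
Each morpheme carries meaning
= 3 morphemes


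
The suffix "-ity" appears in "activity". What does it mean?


Suffix: -ity
Example: activity (active + -ity, with a spelling change)
Meaning = quality of


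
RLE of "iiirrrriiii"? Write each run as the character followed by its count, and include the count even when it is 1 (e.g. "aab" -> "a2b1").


String: "iiirrrriiii"
Scanning for consecutive runs:
  'i' x 3
  'r' x 4
  'i' x 4
RLE = "i3r4i4"


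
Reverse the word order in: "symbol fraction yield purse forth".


Original: "symbol fraction yield purse forth"
Words (1..n): symbol | fraction | yield | purse | forth
Reversed (n..1): forth | purse | yield | fraction | symbol
Result = "forth purse yield fraction symbol"


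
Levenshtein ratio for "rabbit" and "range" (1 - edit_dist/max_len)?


Word 1: "rabbit" (length 6)
Word 2: "range" (length 5)
One optimal edit sequence:
  1. keep 'r'
  2. keep 'a'
  3. delete 'b'  (+1)
  4. substitute 'b' -> 'n'  (+1)
  5. substitute 'i' -> 'g'  (+1)
  6. substitute 't' -> 'e'  (+1)
Edit distance = 4
Max length = max(6, 5) = 6
Similarity = 1 - 4/6
= 0.3333


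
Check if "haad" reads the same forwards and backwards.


Word: "haad"
Reversed: "daah"
Forward == Backward? haad != daah
Palindrome = No


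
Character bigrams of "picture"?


Word: "picture" (length 7)
Number of bigrams = 7 - 2 + 1 = 6
  Position 0: "pi"
  Position 1: "ic"
  Position 2: "ct"
  Position 3: "tu"
  Position 4: "ur"
  Position 5: "re"
Bigrams = "pi", "ic", "ct", "tu", "ur", "re"


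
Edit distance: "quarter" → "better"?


Word 1: "quarter" (length 7)
Word 2: "better" (length 6)
One optimal edit sequence (insert/delete/substitute each cost 1):
  1. delete 'q'  (+1)
  2. substitute 'u' -> 'b'  (+1)
  3. substitute 'a' -> 'e'  (+1)
  4. substitute 'r' -> 't'  (+1)
  5. keep 't'
  6. keep 'e'
  7. keep 'r'
Total edit operations: 4
Edit distance = 4


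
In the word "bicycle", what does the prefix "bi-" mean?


Prefix: bi-
Example: bicycle (bi- + cycle)
Meaning = two


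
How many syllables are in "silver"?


Word: "silver"
Syllable breakdown: sil-ver
Counting: 2 parts
= 2 syllables


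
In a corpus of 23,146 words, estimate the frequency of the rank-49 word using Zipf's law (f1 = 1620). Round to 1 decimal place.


Zipf's law: f(r) = f(1) / r
f(1) = 1620
f(49) = 1620 / 49
= 33.1 occurrences


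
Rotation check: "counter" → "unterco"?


Word: "counter", Candidate: "unterco"
Method: check if candidate is substring of word+word
"countercounter" contains "unterco"? Yes
Is rotation = Yes


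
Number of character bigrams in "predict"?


Word: "predict" (length 7)
Number of 2-grams = length - 2 + 1 = 7 - 2 + 1
= 6


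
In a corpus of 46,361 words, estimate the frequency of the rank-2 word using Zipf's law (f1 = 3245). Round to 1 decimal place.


Zipf's law: f(r) = f(1) / r
f(1) = 3245
f(2) = 3245 / 2
= 1622.5 occurrences


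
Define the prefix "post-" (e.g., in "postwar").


Prefix: post-
Example: postwar = post- + war
Meaning = after


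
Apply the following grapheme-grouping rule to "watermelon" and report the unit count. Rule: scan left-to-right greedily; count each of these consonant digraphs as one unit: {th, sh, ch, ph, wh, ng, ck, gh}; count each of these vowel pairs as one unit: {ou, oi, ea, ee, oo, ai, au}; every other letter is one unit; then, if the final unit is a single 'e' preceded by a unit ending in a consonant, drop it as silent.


Word: "watermelon" (10 letters)
Left-to-right scan:
  [1] 'w' (letter)
  [2] 'a' (letter)
  [3] 't' (letter)
  [4] 'e' (letter)
  [5] 'r' (letter)
  [6] 'm' (letter)
  [7] 'e' (letter)
  [8] 'l' (letter)
  [9] 'o' (letter)
  [10] 'n' (letter)
Units from scan: 10
Sound units = 10 units
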